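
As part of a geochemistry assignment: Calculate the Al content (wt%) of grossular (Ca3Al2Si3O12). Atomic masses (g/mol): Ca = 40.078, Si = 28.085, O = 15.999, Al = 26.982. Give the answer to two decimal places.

11.98 wt%

Formula mass = 3·40.078 + 2·26.982 + 3·28.085 + 12·15.999 = 450.441 g/mol, of which 53.964 g is Al.
So Al makes up 53.964/450.441 = 0.1198 of the mass, i.e. 11.98%.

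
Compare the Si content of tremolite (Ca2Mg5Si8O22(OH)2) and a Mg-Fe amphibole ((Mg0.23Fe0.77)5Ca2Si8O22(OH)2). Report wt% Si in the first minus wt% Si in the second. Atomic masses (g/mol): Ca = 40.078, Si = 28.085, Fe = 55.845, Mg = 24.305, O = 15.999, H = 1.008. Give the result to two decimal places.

First mineral: 224.680 g Si in 812.353 g formula = 27.66 wt% Si.
Second mineral: 224.680 g Si in 933.782 g formula = 24.06 wt% Si.
27.66% − 24.06% gives a difference of 3.60 percentage points.

3.60 percentage points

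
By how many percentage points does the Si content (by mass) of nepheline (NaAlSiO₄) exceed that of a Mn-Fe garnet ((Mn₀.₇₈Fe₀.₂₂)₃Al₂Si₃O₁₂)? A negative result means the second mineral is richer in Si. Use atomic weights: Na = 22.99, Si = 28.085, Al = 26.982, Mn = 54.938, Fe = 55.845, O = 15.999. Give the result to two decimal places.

Si in NaAlSiO₄: molar mass 142.053 g/mol; 1×28.085 = 28.085 g → 19.77 wt%.
Si in (Mn₀.₇₈Fe₀.₂₂)₃Al₂Si₃O₁₂: molar mass 495.620 g/mol; 3×28.085 = 84.255 g → 17.00 wt%.
Difference = 19.77 − 17.00 = 2.77 percentage points.

2.77 percentage points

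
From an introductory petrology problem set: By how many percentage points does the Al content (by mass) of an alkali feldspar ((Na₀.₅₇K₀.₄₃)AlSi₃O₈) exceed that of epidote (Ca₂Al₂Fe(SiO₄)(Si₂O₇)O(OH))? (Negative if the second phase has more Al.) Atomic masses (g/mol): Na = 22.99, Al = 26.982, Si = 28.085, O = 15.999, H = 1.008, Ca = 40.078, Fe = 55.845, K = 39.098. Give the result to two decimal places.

M((Na₀.₅₇K₀.₄₃)AlSi₃O₈) = 269.145 g/mol, so wt% Al = 26.982/269.145 × 100 = 10.03%.
M(Ca₂Al₂Fe(SiO₄)(Si₂O₇)O(OH)) = 483.215 g/mol, so wt% Al = 53.964/483.215 × 100 = 11.17%.
10.03 − 11.17 = -1.14 pp.

-1.14 percentage points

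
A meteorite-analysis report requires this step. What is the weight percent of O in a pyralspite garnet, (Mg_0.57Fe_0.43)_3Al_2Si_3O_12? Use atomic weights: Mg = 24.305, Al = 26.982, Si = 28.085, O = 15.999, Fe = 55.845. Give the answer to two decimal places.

Formula mass = 1.71·24.305 + 1.29·55.845 + 2·26.982 + 3·28.085 + 12·15.999 = 443.809 g/mol, of which 191.988 g is O.
So O makes up 191.988/443.809 = 0.4326 of the mass, i.e. 43.26%.

43.26 mass %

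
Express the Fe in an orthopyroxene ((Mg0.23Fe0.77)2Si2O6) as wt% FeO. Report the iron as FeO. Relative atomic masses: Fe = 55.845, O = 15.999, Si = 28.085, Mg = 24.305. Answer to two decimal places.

44.37 wt%

Formula mass = 249.346 g/mol.
1.54 Fe → 1.5400 mol FeO per formula unit; M(FeO) = 71.844, so FeO mass = 110.640 g.
110.640/249.346 × 100 = 44.37 wt%.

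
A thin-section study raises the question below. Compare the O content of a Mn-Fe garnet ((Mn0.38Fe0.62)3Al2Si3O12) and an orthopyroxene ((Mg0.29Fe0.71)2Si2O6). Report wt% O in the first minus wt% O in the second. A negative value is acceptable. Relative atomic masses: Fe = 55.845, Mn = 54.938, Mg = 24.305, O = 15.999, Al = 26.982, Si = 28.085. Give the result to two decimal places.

O in (Mn0.38Fe0.62)3Al2Si3O12: molar mass 496.708 g/mol; 12×15.999 = 191.988 g → 38.65 wt%.
O in (Mg0.29Fe0.71)2Si2O6: molar mass 245.561 g/mol; 6×15.999 = 95.994 g → 39.09 wt%.
Difference = 38.65 − 39.09 = -0.44 percentage points.

-0.44 percentage points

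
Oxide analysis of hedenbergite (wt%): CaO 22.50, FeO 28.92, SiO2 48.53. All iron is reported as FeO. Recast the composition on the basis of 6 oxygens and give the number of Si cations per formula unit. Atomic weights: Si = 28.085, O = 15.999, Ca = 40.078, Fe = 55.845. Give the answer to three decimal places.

CaO: 22.50/56.077 = 0.40123 mol → 0.40123 mol Ca, 0.40123 mol O.
FeO: 28.92/71.844 = 0.40254 mol → 0.40254 mol Fe, 0.40254 mol O.
SiO2: 48.53/60.083 = 0.80772 mol → 0.80772 mol Si, 1.61544 mol O.
Total oxygen = 2.41921 mol. Normalization factor = 6/2.41921 = 2.48015.
Si per 6 O = 0.80772 × 2.48015 = 2.003.

2.003 Si apfu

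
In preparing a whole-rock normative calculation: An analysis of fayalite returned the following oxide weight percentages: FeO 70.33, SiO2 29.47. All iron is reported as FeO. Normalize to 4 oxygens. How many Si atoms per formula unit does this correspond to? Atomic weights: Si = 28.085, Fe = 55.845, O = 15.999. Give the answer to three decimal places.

1.001 Si apfu

FeO: 70.33/71.844 = 0.97893 mol → 0.97893 mol Fe, 0.97893 mol O.
SiO2: 29.47/60.083 = 0.49049 mol → 0.49049 mol Si, 0.98098 mol O.
Total oxygen = 1.95991 mol. Normalization factor = 4/1.95991 = 2.04091.
Si per 4 O = 0.49049 × 2.04091 = 1.001.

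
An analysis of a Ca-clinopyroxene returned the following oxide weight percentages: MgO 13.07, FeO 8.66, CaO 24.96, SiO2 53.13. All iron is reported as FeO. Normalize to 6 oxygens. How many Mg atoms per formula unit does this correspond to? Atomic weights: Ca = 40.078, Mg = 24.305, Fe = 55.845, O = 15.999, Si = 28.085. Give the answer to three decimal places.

0.732 Mg apfu

13.07 wt% MgO ÷ 40.304 g/mol = 0.32429 mol, giving 0.32429 Mg and 0.32429 O.
8.66 wt% FeO ÷ 71.844 g/mol = 0.12054 mol, giving 0.12054 Fe and 0.12054 O.
24.96 wt% CaO ÷ 56.077 g/mol = 0.44510 mol, giving 0.44510 Ca and 0.44510 O.
53.13 wt% SiO2 ÷ 60.083 g/mol = 0.88428 mol, giving 0.88428 Si and 1.76856 O.
Oxygen sums to 2.65849; scaling by 6/2.65849 = 2.25692 puts the formula on 6 O.
Mg: 0.32429 × 2.25692 = 0.732 atoms per formula unit.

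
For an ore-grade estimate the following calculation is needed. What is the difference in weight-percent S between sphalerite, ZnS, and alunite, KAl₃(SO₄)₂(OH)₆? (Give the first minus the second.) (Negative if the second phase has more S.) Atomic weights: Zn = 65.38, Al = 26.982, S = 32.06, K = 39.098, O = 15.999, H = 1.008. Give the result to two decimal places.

S in ZnS: molar mass 97.440 g/mol; 1×32.06 = 32.060 g → 32.90 wt%.
S in KAl₃(SO₄)₂(OH)₆: molar mass 414.198 g/mol; 2×32.06 = 64.120 g → 15.48 wt%.
Difference = 32.90 − 15.48 = 17.42 percentage points.

17.42 percentage points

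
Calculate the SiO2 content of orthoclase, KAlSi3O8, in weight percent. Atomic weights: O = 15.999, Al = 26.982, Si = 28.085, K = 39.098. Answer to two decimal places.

M(KAlSi3O8) = 278.327 g/mol; M(SiO2) = 60.083 g/mol.
Moles SiO2 per formula unit = 3 Si ÷ 1 = 3.0000.
SiO2 fraction = (3.0000 × 60.083) / 278.327 = 180.249/278.327 = 0.6476.

64.76 wt%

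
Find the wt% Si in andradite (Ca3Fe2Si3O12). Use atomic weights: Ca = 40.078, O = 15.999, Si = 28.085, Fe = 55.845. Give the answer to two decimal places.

M(Ca3Fe2Si3O12) = 508.167 g/mol.
Si contributes 3 × 28.085 = 84.255 g per mole.
84.255/508.167 = 0.1658 → 16.58%.

16.58 wt%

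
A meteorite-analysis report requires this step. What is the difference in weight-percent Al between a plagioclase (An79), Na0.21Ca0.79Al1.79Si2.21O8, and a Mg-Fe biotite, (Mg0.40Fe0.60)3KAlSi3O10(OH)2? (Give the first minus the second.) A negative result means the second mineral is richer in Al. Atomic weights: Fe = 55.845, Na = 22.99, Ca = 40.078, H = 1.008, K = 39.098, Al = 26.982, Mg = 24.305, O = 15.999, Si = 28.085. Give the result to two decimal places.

Al in Na0.21Ca0.79Al1.79Si2.21O8: molar mass 274.847 g/mol; 1.79×26.982 = 48.298 g → 17.57 wt%.
Al in (Mg0.40Fe0.60)3KAlSi3O10(OH)2: molar mass 474.026 g/mol; 1×26.982 = 26.982 g → 5.69 wt%.
Difference = 17.57 − 5.69 = 11.88 percentage points.

11.88 percentage points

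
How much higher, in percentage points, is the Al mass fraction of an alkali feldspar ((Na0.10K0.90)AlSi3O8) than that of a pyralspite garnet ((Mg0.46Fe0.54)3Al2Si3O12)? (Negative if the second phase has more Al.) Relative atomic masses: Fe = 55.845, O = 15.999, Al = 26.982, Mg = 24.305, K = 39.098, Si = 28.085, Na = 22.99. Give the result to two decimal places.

M((Na0.10K0.90)AlSi3O8) = 276.716 g/mol, so wt% Al = 26.982/276.716 × 100 = 9.75%.
M((Mg0.46Fe0.54)3Al2Si3O12) = 454.217 g/mol, so wt% Al = 53.964/454.217 × 100 = 11.88%.
9.75 − 11.88 = -2.13 pp.

-2.13 percentage points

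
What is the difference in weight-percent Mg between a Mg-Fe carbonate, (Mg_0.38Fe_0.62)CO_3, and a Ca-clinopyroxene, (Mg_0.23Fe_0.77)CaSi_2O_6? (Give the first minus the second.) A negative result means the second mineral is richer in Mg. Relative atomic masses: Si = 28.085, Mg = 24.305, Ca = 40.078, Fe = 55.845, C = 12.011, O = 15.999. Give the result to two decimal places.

6.57 percentage points

First mineral: 9.236 g Mg in 103.868 g formula = 8.89 wt% Mg.
Second mineral: 5.590 g Mg in 240.833 g formula = 2.32 wt% Mg.
8.89% − 2.32% gives a difference of 6.57 percentage points.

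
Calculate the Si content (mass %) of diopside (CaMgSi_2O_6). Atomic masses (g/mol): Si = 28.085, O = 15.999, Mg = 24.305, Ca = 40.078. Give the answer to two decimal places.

25.94 mass %

M(CaMgSi_2O_6) = 216.547 g/mol.
Si contributes 2 × 28.085 = 56.170 g per mole.
56.170/216.547 = 0.2594 → 25.94%.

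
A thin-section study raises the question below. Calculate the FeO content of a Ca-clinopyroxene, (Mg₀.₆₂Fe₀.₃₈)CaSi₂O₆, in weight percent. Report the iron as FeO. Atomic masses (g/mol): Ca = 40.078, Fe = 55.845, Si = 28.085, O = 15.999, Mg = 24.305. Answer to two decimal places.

11.95 wt%

Molar mass of (Mg₀.₆₂Fe₀.₃₈)CaSi₂O₆ = 0.62*24.305 + 0.38*55.845 + 1*40.078 + 2*28.085 + 6*15.999 = 228.532 g/mol.
Each formula unit contains 0.38 Fe, equivalent to 0.38/1 = 0.3800 mol FeO.
M(FeO) = 1×55.845 + 1×15.999 = 71.844 g/mol.
Mass of FeO per formula unit = 0.3800 × 71.844 = 27.301 g.
FeO wt% = 27.301 / 228.532 × 100 = 11.95%.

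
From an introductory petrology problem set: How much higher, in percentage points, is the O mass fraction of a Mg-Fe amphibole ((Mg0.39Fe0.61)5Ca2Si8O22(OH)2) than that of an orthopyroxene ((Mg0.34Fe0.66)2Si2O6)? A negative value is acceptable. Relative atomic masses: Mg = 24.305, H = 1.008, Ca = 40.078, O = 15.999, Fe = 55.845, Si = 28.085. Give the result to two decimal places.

First mineral: 383.976 g O in 908.550 g formula = 42.26 wt% O.
Second mineral: 95.994 g O in 242.407 g formula = 39.60 wt% O.
42.26% − 39.60% gives a difference of 2.66 percentage points.

2.66 percentage points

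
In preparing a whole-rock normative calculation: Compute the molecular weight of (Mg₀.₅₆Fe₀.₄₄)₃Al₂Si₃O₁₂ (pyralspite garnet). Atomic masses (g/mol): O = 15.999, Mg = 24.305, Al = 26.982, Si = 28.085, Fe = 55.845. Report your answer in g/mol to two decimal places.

Mg: 1.68 × 24.305 = 40.8324
Fe: 1.32 × 55.845 = 73.7154
Al: 2 × 26.982 = 53.9640
Si: 3 × 28.085 = 84.2550
O: 12 × 15.999 = 191.9880
Summing the contributions gives the formula mass.

444.75 g/mol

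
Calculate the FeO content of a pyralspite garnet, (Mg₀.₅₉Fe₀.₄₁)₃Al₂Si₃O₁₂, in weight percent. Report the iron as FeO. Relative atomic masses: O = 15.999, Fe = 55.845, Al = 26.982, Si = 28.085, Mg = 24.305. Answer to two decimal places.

M((Mg₀.₅₉Fe₀.₄₁)₃Al₂Si₃O₁₂) = 441.916 g/mol; M(FeO) = 71.844 g/mol.
Moles FeO per formula unit = 1.23 Fe ÷ 1 = 1.2300.
FeO fraction = (1.2300 × 71.844) / 441.916 = 88.368/441.916 = 0.2000.

20.00 wt%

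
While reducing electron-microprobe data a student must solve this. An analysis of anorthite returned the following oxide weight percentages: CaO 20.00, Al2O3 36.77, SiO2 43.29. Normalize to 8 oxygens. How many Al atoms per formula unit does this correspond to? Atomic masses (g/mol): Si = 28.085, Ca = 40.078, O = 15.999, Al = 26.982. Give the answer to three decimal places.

CaO (M=56.077): mol = 0.35665; Ca = 0.35665, O = 0.35665.
Al2O3 (M=101.961): mol = 0.36063; Al = 0.72126, O = 1.08189.
SiO2 (M=60.083): mol = 0.72050; Si = 0.72050, O = 1.44100.
ΣO = 2.87954; factor = 8/ΣO = 2.77822.
Al apfu = 0.72126 × 2.77822 = 2.004.

2.004 Al apfu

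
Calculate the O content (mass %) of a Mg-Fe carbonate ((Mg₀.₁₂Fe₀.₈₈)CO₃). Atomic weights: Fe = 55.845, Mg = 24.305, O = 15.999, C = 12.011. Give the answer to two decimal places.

42.83 mass %

Molar mass of (Mg₀.₁₂Fe₀.₈₈)CO₃: 0.12·24.305 + 0.88·55.845 + 1·12.011 + 3·15.999 = 112.068 g/mol.
Mass of O per formula unit: 3 × 15.999 = 47.997 g.
Weight fraction O = 47.997 / 112.068 = 0.4283.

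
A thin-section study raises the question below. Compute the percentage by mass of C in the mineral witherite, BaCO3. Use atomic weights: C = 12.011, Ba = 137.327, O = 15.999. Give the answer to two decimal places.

6.09 wt%

M(BaCO3) = 197.335 g/mol.
C contributes 1 × 12.011 = 12.011 g per mole.
12.011/197.335 = 0.0609 → 6.09%.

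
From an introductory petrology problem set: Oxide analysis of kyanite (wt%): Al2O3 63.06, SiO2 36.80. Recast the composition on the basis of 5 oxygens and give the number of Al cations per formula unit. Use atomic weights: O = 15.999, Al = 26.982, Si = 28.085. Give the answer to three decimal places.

63.06 wt% Al2O3 ÷ 101.961 g/mol = 0.61847 mol, giving 1.23694 Al and 1.85541 O.
36.80 wt% SiO2 ÷ 60.083 g/mol = 0.61249 mol, giving 0.61249 Si and 1.22498 O.
Oxygen sums to 3.08039; scaling by 5/3.08039 = 1.62317 puts the formula on 5 O.
Al: 1.23694 × 1.62317 = 2.008 atoms per formula unit.

2.008 Al apfu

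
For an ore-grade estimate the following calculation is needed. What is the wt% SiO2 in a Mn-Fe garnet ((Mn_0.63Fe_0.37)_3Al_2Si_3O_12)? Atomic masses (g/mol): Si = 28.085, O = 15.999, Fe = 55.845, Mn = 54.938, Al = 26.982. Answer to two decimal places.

Formula mass = 496.028 g/mol.
3 Si → 3.0000 mol SiO2 per formula unit; M(SiO2) = 60.083, so SiO2 mass = 180.249 g.
180.249/496.028 × 100 = 36.34 wt%.

36.34 wt%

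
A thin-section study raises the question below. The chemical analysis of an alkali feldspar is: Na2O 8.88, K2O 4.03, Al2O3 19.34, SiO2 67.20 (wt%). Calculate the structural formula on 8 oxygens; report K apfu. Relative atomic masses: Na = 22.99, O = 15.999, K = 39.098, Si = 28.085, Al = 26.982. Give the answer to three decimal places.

0.229 K apfu

8.88 wt% Na2O ÷ 61.979 g/mol = 0.14327 mol, giving 0.28654 Na and 0.14327 O.
4.03 wt% K2O ÷ 94.195 g/mol = 0.04278 mol, giving 0.08556 K and 0.04278 O.
19.34 wt% Al2O3 ÷ 101.961 g/mol = 0.18968 mol, giving 0.37936 Al and 0.56904 O.
67.20 wt% SiO2 ÷ 60.083 g/mol = 1.11845 mol, giving 1.11845 Si and 2.23690 O.
Oxygen sums to 2.99199; scaling by 8/2.99199 = 2.67381 puts the formula on 8 O.
K: 0.08556 × 2.67381 = 0.229 atoms per formula unit.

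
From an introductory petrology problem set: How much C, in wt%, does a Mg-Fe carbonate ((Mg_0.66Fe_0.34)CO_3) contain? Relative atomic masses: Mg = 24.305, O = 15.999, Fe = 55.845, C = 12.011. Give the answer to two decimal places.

12.64 wt%

M((Mg_0.66Fe_0.34)CO_3) = 95.037 g/mol.
C contributes 1 × 12.011 = 12.011 g per mole.
12.011/95.037 = 0.1264 → 12.64%.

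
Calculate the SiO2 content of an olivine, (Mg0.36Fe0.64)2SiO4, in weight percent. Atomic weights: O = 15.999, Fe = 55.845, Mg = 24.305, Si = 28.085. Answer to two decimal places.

33.18 wt%

Molar mass of (Mg0.36Fe0.64)2SiO4 = 0.72·24.305 + 1.28·55.845 + 1·28.085 + 4·15.999 = 181.062 g/mol.
Each formula unit contains 1 Si, equivalent to 1/1 = 1.0000 mol SiO2.
M(SiO2) = 1×28.085 + 2×15.999 = 60.083 g/mol.
Mass of SiO2 per formula unit = 1.0000 × 60.083 = 60.083 g.
SiO2 wt% = 60.083 / 181.062 × 100 = 33.18%.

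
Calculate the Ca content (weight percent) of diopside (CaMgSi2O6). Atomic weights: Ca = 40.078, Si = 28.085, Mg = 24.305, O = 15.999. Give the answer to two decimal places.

18.51 weight percent

Formula mass = 1*40.078 + 1*24.305 + 2*28.085 + 6*15.999 = 216.547 g/mol, of which 40.078 g is Ca.
So Ca makes up 40.078/216.547 = 0.1851 of the mass, i.e. 18.51%.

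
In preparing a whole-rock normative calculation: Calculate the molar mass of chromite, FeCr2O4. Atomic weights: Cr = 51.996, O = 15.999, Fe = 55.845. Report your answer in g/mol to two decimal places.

223.83 g/mol

Fe: 1 × 55.845 = 55.8450
Cr: 2 × 51.996 = 103.9920
O: 4 × 15.999 = 63.9960
Summing the contributions gives the formula mass.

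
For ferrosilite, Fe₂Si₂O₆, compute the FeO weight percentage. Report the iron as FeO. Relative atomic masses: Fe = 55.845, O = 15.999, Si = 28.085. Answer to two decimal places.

Molar mass of Fe₂Si₂O₆ = 2·55.845 + 2·28.085 + 6·15.999 = 263.854 g/mol.
Each formula unit contains 2 Fe, equivalent to 2/1 = 2.0000 mol FeO.
M(FeO) = 1×55.845 + 1×15.999 = 71.844 g/mol.
Mass of FeO per formula unit = 2.0000 × 71.844 = 143.688 g.
FeO wt% = 143.688 / 263.854 × 100 = 54.46%.

54.46 wt%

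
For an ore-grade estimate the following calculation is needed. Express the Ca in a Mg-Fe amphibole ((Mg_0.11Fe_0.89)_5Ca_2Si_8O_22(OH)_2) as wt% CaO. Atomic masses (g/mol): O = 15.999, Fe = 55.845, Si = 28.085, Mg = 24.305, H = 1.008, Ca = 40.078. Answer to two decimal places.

11.77 wt%

M((Mg_0.11Fe_0.89)_5Ca_2Si_8O_22(OH)_2) = 952.706 g/mol; M(CaO) = 56.077 g/mol.
Moles CaO per formula unit = 2 Ca ÷ 1 = 2.0000.
CaO fraction = (2.0000 × 56.077) / 952.706 = 112.154/952.706 = 0.1177.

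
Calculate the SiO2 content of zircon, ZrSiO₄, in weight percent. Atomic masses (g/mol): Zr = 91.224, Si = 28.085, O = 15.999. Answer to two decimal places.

32.78 wt%

Molar mass of ZrSiO₄ = 1·91.224 + 1·28.085 + 4·15.999 = 183.305 g/mol.
Each formula unit contains 1 Si, equivalent to 1/1 = 1.0000 mol SiO2.
M(SiO2) = 1×28.085 + 2×15.999 = 60.083 g/mol.
Mass of SiO2 per formula unit = 1.0000 × 60.083 = 60.083 g.
SiO2 wt% = 60.083 / 183.305 × 100 = 32.78%.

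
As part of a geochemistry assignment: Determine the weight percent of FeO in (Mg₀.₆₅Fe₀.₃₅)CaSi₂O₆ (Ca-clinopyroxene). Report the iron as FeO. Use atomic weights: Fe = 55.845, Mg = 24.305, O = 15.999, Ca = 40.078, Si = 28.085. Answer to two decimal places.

M((Mg₀.₆₅Fe₀.₃₅)CaSi₂O₆) = 227.586 g/mol; M(FeO) = 71.844 g/mol.
Moles FeO per formula unit = 0.35 Fe ÷ 1 = 0.3500.
FeO fraction = (0.3500 × 71.844) / 227.586 = 25.145/227.586 = 0.1105.

11.05 wt%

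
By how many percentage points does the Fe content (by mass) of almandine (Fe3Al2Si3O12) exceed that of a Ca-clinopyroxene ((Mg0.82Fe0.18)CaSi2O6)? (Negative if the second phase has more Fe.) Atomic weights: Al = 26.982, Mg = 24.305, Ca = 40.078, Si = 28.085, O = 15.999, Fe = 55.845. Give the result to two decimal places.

29.14 percentage points

M(Fe3Al2Si3O12) = 497.742 g/mol, so wt% Fe = 167.535/497.742 × 100 = 33.66%.
M((Mg0.82Fe0.18)CaSi2O6) = 222.224 g/mol, so wt% Fe = 10.052/222.224 × 100 = 4.52%.
33.66 − 4.52 = 29.14 pp.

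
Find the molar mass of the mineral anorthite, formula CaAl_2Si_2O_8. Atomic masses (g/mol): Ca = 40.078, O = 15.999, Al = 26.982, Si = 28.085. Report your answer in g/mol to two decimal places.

The formula mass is the sum 1×40.078 + 2×26.982 + 2×28.085 + 8×15.999.

278.20 g/mol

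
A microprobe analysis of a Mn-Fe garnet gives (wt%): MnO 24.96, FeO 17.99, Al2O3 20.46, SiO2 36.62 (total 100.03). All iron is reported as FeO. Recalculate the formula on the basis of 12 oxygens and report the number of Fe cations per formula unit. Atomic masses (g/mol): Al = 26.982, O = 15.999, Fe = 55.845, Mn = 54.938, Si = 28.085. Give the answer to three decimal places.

1.240 Fe apfu

MnO: 24.96/70.937 = 0.35186 mol → 0.35186 mol Mn, 0.35186 mol O.
FeO: 17.99/71.844 = 0.25040 mol → 0.25040 mol Fe, 0.25040 mol O.
Al2O3: 20.46/101.961 = 0.20066 mol → 0.40132 mol Al, 0.60198 mol O.
SiO2: 36.62/60.083 = 0.60949 mol → 0.60949 mol Si, 1.21898 mol O.
Total oxygen = 2.42322 mol. Normalization factor = 12/2.42322 = 4.95209.
Fe per 12 O = 0.25040 × 4.95209 = 1.240.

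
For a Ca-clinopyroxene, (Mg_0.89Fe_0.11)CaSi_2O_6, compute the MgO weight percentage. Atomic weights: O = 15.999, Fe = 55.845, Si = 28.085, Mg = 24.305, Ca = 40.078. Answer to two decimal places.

16.30 wt%

M((Mg_0.89Fe_0.11)CaSi_2O_6) = 220.016 g/mol; M(MgO) = 40.304 g/mol.
Moles MgO per formula unit = 0.89 Mg ÷ 1 = 0.8900.
MgO fraction = (0.8900 × 40.304) / 220.016 = 35.871/220.016 = 0.1630.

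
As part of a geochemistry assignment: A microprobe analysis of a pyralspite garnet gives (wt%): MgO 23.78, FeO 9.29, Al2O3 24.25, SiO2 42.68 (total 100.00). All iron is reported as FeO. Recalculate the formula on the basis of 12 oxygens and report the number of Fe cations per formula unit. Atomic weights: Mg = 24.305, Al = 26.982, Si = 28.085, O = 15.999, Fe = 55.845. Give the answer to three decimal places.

0.544 Fe apfu

MgO: 23.78/40.304 = 0.59002 mol → 0.59002 mol Mg, 0.59002 mol O.
FeO: 9.29/71.844 = 0.12931 mol → 0.12931 mol Fe, 0.12931 mol O.
Al2O3: 24.25/101.961 = 0.23784 mol → 0.47568 mol Al, 0.71352 mol O.
SiO2: 42.68/60.083 = 0.71035 mol → 0.71035 mol Si, 1.42070 mol O.
Total oxygen = 2.85355 mol. Normalization factor = 12/2.85355 = 4.20529.
Fe per 12 O = 0.12931 × 4.20529 = 0.544.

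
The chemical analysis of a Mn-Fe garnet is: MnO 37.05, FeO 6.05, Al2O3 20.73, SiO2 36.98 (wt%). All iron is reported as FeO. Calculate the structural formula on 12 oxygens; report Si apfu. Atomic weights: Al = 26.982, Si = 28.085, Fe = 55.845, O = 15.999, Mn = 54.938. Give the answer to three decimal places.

3.018 Si apfu

MnO (M=70.937): mol = 0.52229; Mn = 0.52229, O = 0.52229.
FeO (M=71.844): mol = 0.08421; Fe = 0.08421, O = 0.08421.
Al2O3 (M=101.961): mol = 0.20331; Al = 0.40662, O = 0.60993.
SiO2 (M=60.083): mol = 0.61548; Si = 0.61548, O = 1.23096.
ΣO = 2.44739; factor = 12/ΣO = 4.90318.
Si apfu = 0.61548 × 4.90318 = 3.018.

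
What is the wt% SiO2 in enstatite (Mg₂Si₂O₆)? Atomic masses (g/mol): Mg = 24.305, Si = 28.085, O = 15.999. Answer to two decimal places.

59.85 wt%

Molar mass of Mg₂Si₂O₆ = 2*24.305 + 2*28.085 + 6*15.999 = 200.774 g/mol.
Each formula unit contains 2 Si, equivalent to 2/1 = 2.0000 mol SiO2.
M(SiO2) = 1×28.085 + 2×15.999 = 60.083 g/mol.
Mass of SiO2 per formula unit = 2.0000 × 60.083 = 120.166 g.
SiO2 wt% = 120.166 / 200.774 × 100 = 59.85%.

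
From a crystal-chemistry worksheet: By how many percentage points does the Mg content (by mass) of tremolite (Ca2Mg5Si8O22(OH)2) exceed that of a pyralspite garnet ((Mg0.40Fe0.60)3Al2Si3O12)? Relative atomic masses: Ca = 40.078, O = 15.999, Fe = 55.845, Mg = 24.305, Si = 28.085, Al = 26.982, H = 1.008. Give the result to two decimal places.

Mg in Ca2Mg5Si8O22(OH)2: molar mass 812.353 g/mol; 5×24.305 = 121.525 g → 14.96 wt%.
Mg in (Mg0.40Fe0.60)3Al2Si3O12: molar mass 459.894 g/mol; 1.20×24.305 = 29.166 g → 6.34 wt%.
Difference = 14.96 − 6.34 = 8.62 percentage points.

8.62 percentage points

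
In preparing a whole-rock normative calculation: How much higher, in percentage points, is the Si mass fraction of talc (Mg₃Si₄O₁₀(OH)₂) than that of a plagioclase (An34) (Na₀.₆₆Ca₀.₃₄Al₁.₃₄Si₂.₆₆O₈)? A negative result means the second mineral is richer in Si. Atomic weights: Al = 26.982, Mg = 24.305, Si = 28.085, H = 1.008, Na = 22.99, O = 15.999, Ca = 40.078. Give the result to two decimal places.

First mineral: 112.340 g Si in 379.259 g formula = 29.62 wt% Si.
Second mineral: 74.706 g Si in 267.654 g formula = 27.91 wt% Si.
29.62% − 27.91% gives a difference of 1.71 percentage points.

1.71 percentage points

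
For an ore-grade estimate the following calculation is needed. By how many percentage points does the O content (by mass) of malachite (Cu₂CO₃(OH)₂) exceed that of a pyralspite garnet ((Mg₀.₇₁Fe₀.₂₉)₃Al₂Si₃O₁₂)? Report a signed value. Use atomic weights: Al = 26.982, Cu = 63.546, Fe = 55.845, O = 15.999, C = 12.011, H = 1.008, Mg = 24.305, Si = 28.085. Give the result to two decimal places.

O in Cu₂CO₃(OH)₂: molar mass 221.114 g/mol; 5×15.999 = 79.995 g → 36.18 wt%.
O in (Mg₀.₇₁Fe₀.₂₉)₃Al₂Si₃O₁₂: molar mass 430.562 g/mol; 12×15.999 = 191.988 g → 44.59 wt%.
Difference = 36.18 − 44.59 = -8.41 percentage points.

-8.41 percentage points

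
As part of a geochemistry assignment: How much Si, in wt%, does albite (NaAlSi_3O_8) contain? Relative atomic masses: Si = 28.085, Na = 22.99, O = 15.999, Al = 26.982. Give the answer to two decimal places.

32.13 wt%

Formula mass = 1·22.99 + 1·26.982 + 3·28.085 + 8·15.999 = 262.219 g/mol, of which 84.255 g is Si.
So Si makes up 84.255/262.219 = 0.3213 of the mass, i.e. 32.13%.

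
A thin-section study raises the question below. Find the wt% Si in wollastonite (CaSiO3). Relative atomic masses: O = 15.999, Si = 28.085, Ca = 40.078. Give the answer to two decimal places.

24.18 weight percent

Molar mass of CaSiO3: 1×40.078 + 1×28.085 + 3×15.999 = 116.160 g/mol.
Mass of Si per formula unit: 1 × 28.085 = 28.085 g.
Weight fraction Si = 28.085 / 116.160 = 0.2418.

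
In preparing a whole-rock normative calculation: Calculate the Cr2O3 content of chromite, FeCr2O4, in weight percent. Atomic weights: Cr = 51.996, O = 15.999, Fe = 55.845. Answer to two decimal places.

67.90 wt%

Molar mass of FeCr2O4 = 1*55.845 + 2*51.996 + 4*15.999 = 223.833 g/mol.
Each formula unit contains 2 Cr, equivalent to 2/2 = 1.0000 mol Cr2O3.
M(Cr2O3) = 2×51.996 + 3×15.999 = 151.989 g/mol.
Mass of Cr2O3 per formula unit = 1.0000 × 151.989 = 151.989 g.
Cr2O3 wt% = 151.989 / 223.833 × 100 = 67.90%.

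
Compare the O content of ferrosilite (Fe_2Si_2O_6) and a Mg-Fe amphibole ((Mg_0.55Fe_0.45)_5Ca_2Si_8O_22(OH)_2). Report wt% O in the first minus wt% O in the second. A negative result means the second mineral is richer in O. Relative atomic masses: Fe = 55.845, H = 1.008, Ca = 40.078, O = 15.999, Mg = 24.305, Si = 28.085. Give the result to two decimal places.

M(Fe_2Si_2O_6) = 263.854 g/mol, so wt% O = 95.994/263.854 × 100 = 36.38%.
M((Mg_0.55Fe_0.45)_5Ca_2Si_8O_22(OH)_2) = 883.318 g/mol, so wt% O = 383.976/883.318 × 100 = 43.47%.
36.38 − 43.47 = -7.09 pp.

-7.09 percentage points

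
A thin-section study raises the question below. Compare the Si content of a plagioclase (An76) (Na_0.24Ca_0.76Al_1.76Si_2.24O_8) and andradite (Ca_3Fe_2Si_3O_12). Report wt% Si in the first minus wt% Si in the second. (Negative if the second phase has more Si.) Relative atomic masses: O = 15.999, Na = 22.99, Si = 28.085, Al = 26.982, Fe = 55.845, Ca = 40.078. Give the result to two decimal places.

First mineral: 62.910 g Si in 274.368 g formula = 22.93 wt% Si.
Second mineral: 84.255 g Si in 508.167 g formula = 16.58 wt% Si.
22.93% − 16.58% gives a difference of 6.35 percentage points.

6.35 percentage points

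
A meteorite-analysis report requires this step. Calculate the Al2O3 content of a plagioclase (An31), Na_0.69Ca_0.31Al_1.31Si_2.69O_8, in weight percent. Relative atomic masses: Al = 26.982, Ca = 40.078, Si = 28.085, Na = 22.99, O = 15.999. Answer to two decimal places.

Formula mass = 267.174 g/mol.
1.31 Al → 0.6550 mol Al2O3 per formula unit; M(Al2O3) = 101.961, so Al2O3 mass = 66.784 g.
66.784/267.174 × 100 = 25.00 wt%.

25.00 wt%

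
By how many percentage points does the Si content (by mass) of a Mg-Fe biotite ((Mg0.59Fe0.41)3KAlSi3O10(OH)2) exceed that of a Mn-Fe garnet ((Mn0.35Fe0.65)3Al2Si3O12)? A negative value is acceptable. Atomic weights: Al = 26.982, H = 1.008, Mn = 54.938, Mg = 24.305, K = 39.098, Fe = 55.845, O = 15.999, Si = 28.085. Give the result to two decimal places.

1.52 percentage points

M((Mg0.59Fe0.41)3KAlSi3O10(OH)2) = 456.048 g/mol, so wt% Si = 84.255/456.048 × 100 = 18.48%.
M((Mn0.35Fe0.65)3Al2Si3O12) = 496.790 g/mol, so wt% Si = 84.255/496.790 × 100 = 16.96%.
18.48 − 16.96 = 1.52 pp.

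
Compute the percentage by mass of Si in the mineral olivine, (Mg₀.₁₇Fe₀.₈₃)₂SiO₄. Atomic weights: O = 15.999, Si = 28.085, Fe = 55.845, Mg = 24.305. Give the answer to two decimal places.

M((Mg₀.₁₇Fe₀.₈₃)₂SiO₄) = 193.047 g/mol.
Si contributes 1 × 28.085 = 28.085 g per mole.
28.085/193.047 = 0.1455 → 14.55%.

14.55 wt%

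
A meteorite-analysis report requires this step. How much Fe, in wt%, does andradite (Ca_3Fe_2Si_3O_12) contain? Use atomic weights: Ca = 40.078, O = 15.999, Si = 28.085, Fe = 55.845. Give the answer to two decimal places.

Formula mass = 3·40.078 + 2·55.845 + 3·28.085 + 12·15.999 = 508.167 g/mol, of which 111.690 g is Fe.
So Fe makes up 111.690/508.167 = 0.2198 of the mass, i.e. 21.98%.

21.98 wt%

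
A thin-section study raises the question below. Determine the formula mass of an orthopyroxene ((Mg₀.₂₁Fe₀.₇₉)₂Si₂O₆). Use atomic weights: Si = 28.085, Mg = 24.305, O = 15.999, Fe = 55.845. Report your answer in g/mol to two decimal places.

Mg: 0.42 × 24.305 = 10.2081
Fe: 1.58 × 55.845 = 88.2351
Si: 2 × 28.085 = 56.1700
O: 6 × 15.999 = 95.9940
Summing the contributions gives the formula mass.

250.61 g/mol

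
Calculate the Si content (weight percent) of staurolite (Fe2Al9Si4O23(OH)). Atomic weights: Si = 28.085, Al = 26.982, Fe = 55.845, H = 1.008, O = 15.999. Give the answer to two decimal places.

13.19 weight percent

M(Fe2Al9Si4O23(OH)) = 851.852 g/mol.
Si contributes 4 × 28.085 = 112.340 g per mole.
112.340/851.852 = 0.1319 → 13.19%.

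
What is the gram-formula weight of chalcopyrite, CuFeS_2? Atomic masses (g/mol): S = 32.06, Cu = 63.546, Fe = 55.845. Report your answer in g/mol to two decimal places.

M = 1*63.546 + 1*55.845 + 2*32.06

183.51 g/mol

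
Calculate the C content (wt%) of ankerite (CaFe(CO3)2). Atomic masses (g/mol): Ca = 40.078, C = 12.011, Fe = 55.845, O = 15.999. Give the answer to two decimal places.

Formula mass = 1×40.078 + 1×55.845 + 2×12.011 + 6×15.999 = 215.939 g/mol, of which 24.022 g is C.
So C makes up 24.022/215.939 = 0.1112 of the mass, i.e. 11.12%.

11.12 wt%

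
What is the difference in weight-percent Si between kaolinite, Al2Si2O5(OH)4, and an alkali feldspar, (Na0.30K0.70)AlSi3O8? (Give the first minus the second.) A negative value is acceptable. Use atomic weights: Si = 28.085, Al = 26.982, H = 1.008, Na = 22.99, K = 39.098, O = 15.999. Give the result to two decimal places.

-9.05 percentage points

M(Al2Si2O5(OH)4) = 258.157 g/mol, so wt% Si = 56.170/258.157 × 100 = 21.76%.
M((Na0.30K0.70)AlSi3O8) = 273.495 g/mol, so wt% Si = 84.255/273.495 × 100 = 30.81%.
21.76 − 30.81 = -9.05 pp.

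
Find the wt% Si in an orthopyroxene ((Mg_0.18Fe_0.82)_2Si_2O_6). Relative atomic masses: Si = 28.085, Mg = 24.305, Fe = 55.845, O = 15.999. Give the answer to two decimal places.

Molar mass of (Mg_0.18Fe_0.82)_2Si_2O_6: 0.36·24.305 + 1.64·55.845 + 2·28.085 + 6·15.999 = 252.500 g/mol.
Mass of Si per formula unit: 2 × 28.085 = 56.170 g.
Weight fraction Si = 56.170 / 252.500 = 0.2225.

22.25 wt%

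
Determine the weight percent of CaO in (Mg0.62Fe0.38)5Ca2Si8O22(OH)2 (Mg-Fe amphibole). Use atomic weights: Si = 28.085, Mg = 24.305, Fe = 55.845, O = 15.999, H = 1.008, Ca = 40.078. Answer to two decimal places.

12.86 wt%

M((Mg0.62Fe0.38)5Ca2Si8O22(OH)2) = 872.279 g/mol; M(CaO) = 56.077 g/mol.
Moles CaO per formula unit = 2 Ca ÷ 1 = 2.0000.
CaO fraction = (2.0000 × 56.077) / 872.279 = 112.154/872.279 = 0.1286.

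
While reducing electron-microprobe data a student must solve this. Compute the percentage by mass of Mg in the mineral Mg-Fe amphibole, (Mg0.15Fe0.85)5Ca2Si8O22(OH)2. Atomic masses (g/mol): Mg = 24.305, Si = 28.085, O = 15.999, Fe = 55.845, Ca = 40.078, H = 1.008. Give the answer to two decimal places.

1.93 mass %

Molar mass of (Mg0.15Fe0.85)5Ca2Si8O22(OH)2: 0.75·24.305 + 4.25·55.845 + 2·40.078 + 8·28.085 + 24·15.999 + 2·1.008 = 946.398 g/mol.
Mass of Mg per formula unit: 0.75 × 24.305 = 18.229 g.
Weight fraction Mg = 18.229 / 946.398 = 0.0193.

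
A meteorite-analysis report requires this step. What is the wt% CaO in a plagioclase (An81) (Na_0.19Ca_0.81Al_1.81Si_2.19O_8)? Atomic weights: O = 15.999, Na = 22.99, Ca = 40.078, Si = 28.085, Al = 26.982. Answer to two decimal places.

16.51 wt%

M(Na_0.19Ca_0.81Al_1.81Si_2.19O_8) = 275.167 g/mol; M(CaO) = 56.077 g/mol.
Moles CaO per formula unit = 0.81 Ca ÷ 1 = 0.8100.
CaO fraction = (0.8100 × 56.077) / 275.167 = 45.422/275.167 = 0.1651.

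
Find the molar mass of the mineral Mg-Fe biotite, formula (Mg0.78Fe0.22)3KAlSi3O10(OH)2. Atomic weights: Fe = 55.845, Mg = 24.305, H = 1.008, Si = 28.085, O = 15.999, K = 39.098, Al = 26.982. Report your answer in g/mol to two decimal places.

The formula mass is the sum 2.34·24.305 + 0.66·55.845 + 1·39.098 + 1·26.982 + 3·28.085 + 12·15.999 + 2·1.008.

438.07 g/mol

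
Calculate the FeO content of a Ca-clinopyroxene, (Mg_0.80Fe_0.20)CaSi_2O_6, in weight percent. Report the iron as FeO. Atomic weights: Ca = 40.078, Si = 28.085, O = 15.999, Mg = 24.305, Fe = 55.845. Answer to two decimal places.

6.45 wt%

Formula mass = 222.855 g/mol.
0.20 Fe → 0.2000 mol FeO per formula unit; M(FeO) = 71.844, so FeO mass = 14.369 g.
14.369/222.855 × 100 = 6.45 wt%.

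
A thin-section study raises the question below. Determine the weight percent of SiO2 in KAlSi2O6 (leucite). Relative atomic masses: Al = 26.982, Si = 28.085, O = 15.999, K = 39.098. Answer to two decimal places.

55.06 wt%

Molar mass of KAlSi2O6 = 1×39.098 + 1×26.982 + 2×28.085 + 6×15.999 = 218.244 g/mol.
Each formula unit contains 2 Si, equivalent to 2/1 = 2.0000 mol SiO2.
M(SiO2) = 1×28.085 + 2×15.999 = 60.083 g/mol.
Mass of SiO2 per formula unit = 2.0000 × 60.083 = 120.166 g.
SiO2 wt% = 120.166 / 218.244 × 100 = 55.06%.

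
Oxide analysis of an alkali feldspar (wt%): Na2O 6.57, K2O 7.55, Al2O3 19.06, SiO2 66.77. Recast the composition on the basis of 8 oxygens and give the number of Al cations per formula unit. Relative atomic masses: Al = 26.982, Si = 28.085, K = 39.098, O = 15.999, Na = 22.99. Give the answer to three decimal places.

1.007 Al apfu

6.57 wt% Na2O ÷ 61.979 g/mol = 0.10600 mol, giving 0.21200 Na and 0.10600 O.
7.55 wt% K2O ÷ 94.195 g/mol = 0.08015 mol, giving 0.16030 K and 0.08015 O.
19.06 wt% Al2O3 ÷ 101.961 g/mol = 0.18693 mol, giving 0.37386 Al and 0.56079 O.
66.77 wt% SiO2 ÷ 60.083 g/mol = 1.11130 mol, giving 1.11130 Si and 2.22260 O.
Oxygen sums to 2.96954; scaling by 8/2.96954 = 2.69402 puts the formula on 8 O.
Al: 0.37386 × 2.69402 = 1.007 atoms per formula unit.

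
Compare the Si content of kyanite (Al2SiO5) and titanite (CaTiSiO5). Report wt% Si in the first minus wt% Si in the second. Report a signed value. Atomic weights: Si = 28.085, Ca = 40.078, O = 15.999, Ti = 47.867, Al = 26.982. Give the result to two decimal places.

M(Al2SiO5) = 162.044 g/mol, so wt% Si = 28.085/162.044 × 100 = 17.33%.
M(CaTiSiO5) = 196.025 g/mol, so wt% Si = 28.085/196.025 × 100 = 14.33%.
17.33 − 14.33 = 3.00 pp.

3.00 percentage points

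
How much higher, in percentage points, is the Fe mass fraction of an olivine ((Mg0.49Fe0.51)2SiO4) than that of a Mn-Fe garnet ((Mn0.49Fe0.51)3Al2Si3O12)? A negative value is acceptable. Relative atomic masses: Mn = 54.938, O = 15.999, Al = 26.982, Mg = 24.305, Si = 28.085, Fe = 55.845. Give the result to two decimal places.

15.74 percentage points

M((Mg0.49Fe0.51)2SiO4) = 172.862 g/mol, so wt% Fe = 56.962/172.862 × 100 = 32.95%.
M((Mn0.49Fe0.51)3Al2Si3O12) = 496.409 g/mol, so wt% Fe = 85.443/496.409 × 100 = 17.21%.
32.95 − 17.21 = 15.74 pp.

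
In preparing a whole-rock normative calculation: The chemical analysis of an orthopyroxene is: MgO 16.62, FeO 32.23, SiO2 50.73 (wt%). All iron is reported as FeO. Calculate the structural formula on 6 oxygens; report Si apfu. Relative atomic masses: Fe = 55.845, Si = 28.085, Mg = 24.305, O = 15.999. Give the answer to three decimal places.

MgO (M=40.304): mol = 0.41237; Mg = 0.41237, O = 0.41237.
FeO (M=71.844): mol = 0.44861; Fe = 0.44861, O = 0.44861.
SiO2 (M=60.083): mol = 0.84433; Si = 0.84433, O = 1.68866.
ΣO = 2.54964; factor = 6/ΣO = 2.35327.
Si apfu = 0.84433 × 2.35327 = 1.987.

1.987 Si apfu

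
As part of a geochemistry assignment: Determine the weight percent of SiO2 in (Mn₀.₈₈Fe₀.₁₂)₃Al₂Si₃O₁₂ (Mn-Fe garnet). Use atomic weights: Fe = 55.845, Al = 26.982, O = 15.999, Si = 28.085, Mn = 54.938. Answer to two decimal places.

36.39 wt%

M((Mn₀.₈₈Fe₀.₁₂)₃Al₂Si₃O₁₂) = 495.348 g/mol; M(SiO2) = 60.083 g/mol.
Moles SiO2 per formula unit = 3 Si ÷ 1 = 3.0000.
SiO2 fraction = (3.0000 × 60.083) / 495.348 = 180.249/495.348 = 0.3639.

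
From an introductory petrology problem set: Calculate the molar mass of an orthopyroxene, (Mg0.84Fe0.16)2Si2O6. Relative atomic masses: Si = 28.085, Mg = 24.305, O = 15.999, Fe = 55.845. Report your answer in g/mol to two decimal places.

The formula mass is the sum 1.68×24.305 + 0.32×55.845 + 2×28.085 + 6×15.999.

210.87 g/mol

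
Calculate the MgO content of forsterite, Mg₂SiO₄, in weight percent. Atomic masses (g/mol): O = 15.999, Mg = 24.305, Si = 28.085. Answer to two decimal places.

Molar mass of Mg₂SiO₄ = 2·24.305 + 1·28.085 + 4·15.999 = 140.691 g/mol.
Each formula unit contains 2 Mg, equivalent to 2/1 = 2.0000 mol MgO.
M(MgO) = 1×24.305 + 1×15.999 = 40.304 g/mol.
Mass of MgO per formula unit = 2.0000 × 40.304 = 80.608 g.
MgO wt% = 80.608 / 140.691 × 100 = 57.29%.

57.29 wt%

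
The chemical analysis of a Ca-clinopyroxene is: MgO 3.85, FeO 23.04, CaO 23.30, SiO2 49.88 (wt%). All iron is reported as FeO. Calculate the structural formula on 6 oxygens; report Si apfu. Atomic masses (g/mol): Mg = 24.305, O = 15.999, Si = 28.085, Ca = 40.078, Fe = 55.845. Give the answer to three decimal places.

MgO: 3.85/40.304 = 0.09552 mol → 0.09552 mol Mg, 0.09552 mol O.
FeO: 23.04/71.844 = 0.32069 mol → 0.32069 mol Fe, 0.32069 mol O.
CaO: 23.30/56.077 = 0.41550 mol → 0.41550 mol Ca, 0.41550 mol O.
SiO2: 49.88/60.083 = 0.83018 mol → 0.83018 mol Si, 1.66036 mol O.
Total oxygen = 2.49207 mol. Normalization factor = 6/2.49207 = 2.40764.
Si per 6 O = 0.83018 × 2.40764 = 1.999.

1.999 Si apfu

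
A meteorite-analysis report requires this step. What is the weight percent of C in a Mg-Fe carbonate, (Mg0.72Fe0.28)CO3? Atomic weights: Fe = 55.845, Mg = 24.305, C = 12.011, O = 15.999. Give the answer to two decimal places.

12.90 weight percent

M((Mg0.72Fe0.28)CO3) = 93.144 g/mol.
C contributes 1 × 12.011 = 12.011 g per mole.
12.011/93.144 = 0.1290 → 12.90%.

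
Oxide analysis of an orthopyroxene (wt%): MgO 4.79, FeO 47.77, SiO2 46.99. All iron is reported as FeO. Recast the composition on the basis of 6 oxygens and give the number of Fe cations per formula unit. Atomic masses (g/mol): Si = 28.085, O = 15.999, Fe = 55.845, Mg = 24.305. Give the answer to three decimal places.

1.699 Fe apfu

4.79 wt% MgO ÷ 40.304 g/mol = 0.11885 mol, giving 0.11885 Mg and 0.11885 O.
47.77 wt% FeO ÷ 71.844 g/mol = 0.66491 mol, giving 0.66491 Fe and 0.66491 O.
46.99 wt% SiO2 ÷ 60.083 g/mol = 0.78208 mol, giving 0.78208 Si and 1.56416 O.
Oxygen sums to 2.34792; scaling by 6/2.34792 = 2.55545 puts the formula on 6 O.
Fe: 0.66491 × 2.55545 = 1.699 atoms per formula unit.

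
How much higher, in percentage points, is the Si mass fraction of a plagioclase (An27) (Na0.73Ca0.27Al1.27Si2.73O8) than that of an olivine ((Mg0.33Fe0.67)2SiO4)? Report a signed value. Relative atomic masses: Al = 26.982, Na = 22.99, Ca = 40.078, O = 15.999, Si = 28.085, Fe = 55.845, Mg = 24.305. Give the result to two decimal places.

13.42 percentage points

M(Na0.73Ca0.27Al1.27Si2.73O8) = 266.535 g/mol, so wt% Si = 76.672/266.535 × 100 = 28.77%.
M((Mg0.33Fe0.67)2SiO4) = 182.955 g/mol, so wt% Si = 28.085/182.955 × 100 = 15.35%.
28.77 − 15.35 = 13.42 pp.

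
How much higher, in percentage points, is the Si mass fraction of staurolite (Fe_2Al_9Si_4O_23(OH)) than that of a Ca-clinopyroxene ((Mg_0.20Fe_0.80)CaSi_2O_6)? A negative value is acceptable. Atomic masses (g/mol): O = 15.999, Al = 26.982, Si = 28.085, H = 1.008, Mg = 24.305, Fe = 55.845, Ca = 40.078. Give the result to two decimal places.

First mineral: 112.340 g Si in 851.852 g formula = 13.19 wt% Si.
Second mineral: 56.170 g Si in 241.779 g formula = 23.23 wt% Si.
13.19% − 23.23% gives a difference of -10.04 percentage points.

-10.04 percentage points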